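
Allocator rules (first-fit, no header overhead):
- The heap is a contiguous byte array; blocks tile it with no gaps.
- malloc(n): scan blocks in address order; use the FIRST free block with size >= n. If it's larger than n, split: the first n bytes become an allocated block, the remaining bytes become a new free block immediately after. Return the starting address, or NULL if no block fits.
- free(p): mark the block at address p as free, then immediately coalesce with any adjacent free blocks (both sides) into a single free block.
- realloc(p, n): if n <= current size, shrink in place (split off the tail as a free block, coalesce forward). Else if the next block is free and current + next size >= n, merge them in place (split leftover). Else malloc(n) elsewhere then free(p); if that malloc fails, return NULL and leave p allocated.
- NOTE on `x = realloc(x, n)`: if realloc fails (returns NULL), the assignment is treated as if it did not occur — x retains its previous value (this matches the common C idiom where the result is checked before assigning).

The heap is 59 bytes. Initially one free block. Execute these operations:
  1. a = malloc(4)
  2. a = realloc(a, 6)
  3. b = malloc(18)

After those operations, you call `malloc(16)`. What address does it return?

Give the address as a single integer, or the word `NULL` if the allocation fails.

Op 1: a = malloc(4) -> a = 0; heap: [0-3 ALLOC][4-58 FREE]
Op 2: a = realloc(a, 6) -> a = 0; heap: [0-5 ALLOC][6-58 FREE]
Op 3: b = malloc(18) -> b = 6; heap: [0-5 ALLOC][6-23 ALLOC][24-58 FREE]
malloc(16): first-fit scan over [0-5 ALLOC][6-23 ALLOC][24-58 FREE] -> 24

Answer: 24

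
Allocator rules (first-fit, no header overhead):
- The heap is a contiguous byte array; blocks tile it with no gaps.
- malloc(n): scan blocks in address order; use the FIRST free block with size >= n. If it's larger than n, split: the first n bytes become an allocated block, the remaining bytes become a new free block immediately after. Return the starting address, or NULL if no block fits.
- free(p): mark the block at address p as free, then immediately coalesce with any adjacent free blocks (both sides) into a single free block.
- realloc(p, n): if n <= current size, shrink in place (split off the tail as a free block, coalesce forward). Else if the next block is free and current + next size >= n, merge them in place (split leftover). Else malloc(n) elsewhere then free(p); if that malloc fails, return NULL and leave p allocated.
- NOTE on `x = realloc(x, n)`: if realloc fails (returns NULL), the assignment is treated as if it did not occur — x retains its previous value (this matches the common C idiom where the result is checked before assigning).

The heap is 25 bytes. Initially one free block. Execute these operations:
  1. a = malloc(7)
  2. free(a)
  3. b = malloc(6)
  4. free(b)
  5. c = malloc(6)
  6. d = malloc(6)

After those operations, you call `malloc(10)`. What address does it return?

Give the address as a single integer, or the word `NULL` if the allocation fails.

Answer: 12

Derivation:
Op 1: a = malloc(7) -> a = 0; heap: [0-6 ALLOC][7-24 FREE]
Op 2: free(a) -> (freed a); heap: [0-24 FREE]
Op 3: b = malloc(6) -> b = 0; heap: [0-5 ALLOC][6-24 FREE]
Op 4: free(b) -> (freed b); heap: [0-24 FREE]
Op 5: c = malloc(6) -> c = 0; heap: [0-5 ALLOC][6-24 FREE]
Op 6: d = malloc(6) -> d = 6; heap: [0-5 ALLOC][6-11 ALLOC][12-24 FREE]
malloc(10): first-fit scan over [0-5 ALLOC][6-11 ALLOC][12-24 FREE] -> 12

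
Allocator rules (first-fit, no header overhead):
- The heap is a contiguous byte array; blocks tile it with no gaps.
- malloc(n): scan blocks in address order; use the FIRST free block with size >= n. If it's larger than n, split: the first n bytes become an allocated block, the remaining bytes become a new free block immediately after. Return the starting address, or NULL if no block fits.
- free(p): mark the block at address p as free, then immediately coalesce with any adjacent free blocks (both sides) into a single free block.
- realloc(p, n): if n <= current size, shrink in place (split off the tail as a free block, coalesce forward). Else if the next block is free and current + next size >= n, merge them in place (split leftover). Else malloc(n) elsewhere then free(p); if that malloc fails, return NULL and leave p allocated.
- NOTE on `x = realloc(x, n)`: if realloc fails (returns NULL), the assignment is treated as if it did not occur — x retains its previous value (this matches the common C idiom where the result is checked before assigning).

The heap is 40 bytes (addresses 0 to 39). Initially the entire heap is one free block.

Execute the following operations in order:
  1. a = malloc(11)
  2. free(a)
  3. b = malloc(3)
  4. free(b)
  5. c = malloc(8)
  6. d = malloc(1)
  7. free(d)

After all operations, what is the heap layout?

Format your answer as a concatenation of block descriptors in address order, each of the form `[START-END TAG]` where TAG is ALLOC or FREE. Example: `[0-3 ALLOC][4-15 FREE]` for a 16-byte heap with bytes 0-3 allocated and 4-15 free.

Answer: [0-7 ALLOC][8-39 FREE]

Derivation:
Op 1: a = malloc(11) -> a = 0; heap: [0-10 ALLOC][11-39 FREE]
Op 2: free(a) -> (freed a); heap: [0-39 FREE]
Op 3: b = malloc(3) -> b = 0; heap: [0-2 ALLOC][3-39 FREE]
Op 4: free(b) -> (freed b); heap: [0-39 FREE]
Op 5: c = malloc(8) -> c = 0; heap: [0-7 ALLOC][8-39 FREE]
Op 6: d = malloc(1) -> d = 8; heap: [0-7 ALLOC][8-8 ALLOC][9-39 FREE]
Op 7: free(d) -> (freed d); heap: [0-7 ALLOC][8-39 FREE]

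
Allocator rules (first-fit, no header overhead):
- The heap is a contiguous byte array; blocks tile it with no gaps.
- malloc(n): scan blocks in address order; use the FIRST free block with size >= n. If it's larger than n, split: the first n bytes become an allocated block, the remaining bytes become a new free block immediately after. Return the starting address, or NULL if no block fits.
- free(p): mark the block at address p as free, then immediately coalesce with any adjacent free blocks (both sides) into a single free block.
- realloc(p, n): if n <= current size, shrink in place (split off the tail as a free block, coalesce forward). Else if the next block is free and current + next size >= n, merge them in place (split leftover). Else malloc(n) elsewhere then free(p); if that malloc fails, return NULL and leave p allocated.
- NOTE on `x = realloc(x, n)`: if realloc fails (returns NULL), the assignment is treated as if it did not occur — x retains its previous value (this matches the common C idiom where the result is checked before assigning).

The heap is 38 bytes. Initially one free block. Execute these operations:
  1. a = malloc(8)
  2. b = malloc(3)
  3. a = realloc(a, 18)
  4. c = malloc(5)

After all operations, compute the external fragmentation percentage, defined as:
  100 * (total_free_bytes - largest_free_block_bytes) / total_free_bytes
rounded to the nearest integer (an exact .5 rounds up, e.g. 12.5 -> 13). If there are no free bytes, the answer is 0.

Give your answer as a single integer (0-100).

Answer: 25

Derivation:
Op 1: a = malloc(8) -> a = 0; heap: [0-7 ALLOC][8-37 FREE]
Op 2: b = malloc(3) -> b = 8; heap: [0-7 ALLOC][8-10 ALLOC][11-37 FREE]
Op 3: a = realloc(a, 18) -> a = 11; heap: [0-7 FREE][8-10 ALLOC][11-28 ALLOC][29-37 FREE]
Op 4: c = malloc(5) -> c = 0; heap: [0-4 ALLOC][5-7 FREE][8-10 ALLOC][11-28 ALLOC][29-37 FREE]
Free blocks: [3 9] total_free=12 largest=9 -> 100*(12-9)/12 = 300/12 = 25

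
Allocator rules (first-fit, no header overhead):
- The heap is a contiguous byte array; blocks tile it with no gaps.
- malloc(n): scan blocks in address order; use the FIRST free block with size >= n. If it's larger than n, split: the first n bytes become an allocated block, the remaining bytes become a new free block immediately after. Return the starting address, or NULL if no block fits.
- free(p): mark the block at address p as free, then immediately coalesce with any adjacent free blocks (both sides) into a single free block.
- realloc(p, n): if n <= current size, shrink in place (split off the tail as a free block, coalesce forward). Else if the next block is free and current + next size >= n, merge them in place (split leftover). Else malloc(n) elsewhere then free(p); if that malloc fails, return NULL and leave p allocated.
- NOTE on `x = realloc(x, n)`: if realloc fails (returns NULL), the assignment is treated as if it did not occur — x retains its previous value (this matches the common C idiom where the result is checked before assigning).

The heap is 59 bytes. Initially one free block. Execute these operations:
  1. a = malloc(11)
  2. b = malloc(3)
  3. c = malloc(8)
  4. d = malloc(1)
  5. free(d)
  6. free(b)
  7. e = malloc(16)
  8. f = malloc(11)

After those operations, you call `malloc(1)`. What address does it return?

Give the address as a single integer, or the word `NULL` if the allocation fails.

Op 1: a = malloc(11) -> a = 0; heap: [0-10 ALLOC][11-58 FREE]
Op 2: b = malloc(3) -> b = 11; heap: [0-10 ALLOC][11-13 ALLOC][14-58 FREE]
Op 3: c = malloc(8) -> c = 14; heap: [0-10 ALLOC][11-13 ALLOC][14-21 ALLOC][22-58 FREE]
Op 4: d = malloc(1) -> d = 22; heap: [0-10 ALLOC][11-13 ALLOC][14-21 ALLOC][22-22 ALLOC][23-58 FREE]
Op 5: free(d) -> (freed d); heap: [0-10 ALLOC][11-13 ALLOC][14-21 ALLOC][22-58 FREE]
Op 6: free(b) -> (freed b); heap: [0-10 ALLOC][11-13 FREE][14-21 ALLOC][22-58 FREE]
Op 7: e = malloc(16) -> e = 22; heap: [0-10 ALLOC][11-13 FREE][14-21 ALLOC][22-37 ALLOC][38-58 FREE]
Op 8: f = malloc(11) -> f = 38; heap: [0-10 ALLOC][11-13 FREE][14-21 ALLOC][22-37 ALLOC][38-48 ALLOC][49-58 FREE]
malloc(1): first-fit scan over [0-10 ALLOC][11-13 FREE][14-21 ALLOC][22-37 ALLOC][38-48 ALLOC][49-58 FREE] -> 11

Answer: 11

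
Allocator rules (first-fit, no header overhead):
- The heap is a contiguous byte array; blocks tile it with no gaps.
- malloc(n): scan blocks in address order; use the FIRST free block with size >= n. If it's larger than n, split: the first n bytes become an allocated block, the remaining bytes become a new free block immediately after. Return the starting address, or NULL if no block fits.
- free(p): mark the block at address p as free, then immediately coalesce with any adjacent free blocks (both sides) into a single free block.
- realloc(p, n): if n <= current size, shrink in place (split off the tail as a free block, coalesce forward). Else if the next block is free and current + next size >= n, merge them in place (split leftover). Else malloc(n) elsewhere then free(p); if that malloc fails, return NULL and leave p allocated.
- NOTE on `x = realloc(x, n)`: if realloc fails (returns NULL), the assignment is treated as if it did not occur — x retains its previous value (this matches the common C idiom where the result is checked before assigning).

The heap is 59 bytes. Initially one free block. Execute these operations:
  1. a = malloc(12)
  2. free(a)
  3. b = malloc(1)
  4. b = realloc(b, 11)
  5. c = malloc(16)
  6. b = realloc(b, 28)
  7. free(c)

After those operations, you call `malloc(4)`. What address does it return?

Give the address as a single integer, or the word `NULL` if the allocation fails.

Answer: 0

Derivation:
Op 1: a = malloc(12) -> a = 0; heap: [0-11 ALLOC][12-58 FREE]
Op 2: free(a) -> (freed a); heap: [0-58 FREE]
Op 3: b = malloc(1) -> b = 0; heap: [0-0 ALLOC][1-58 FREE]
Op 4: b = realloc(b, 11) -> b = 0; heap: [0-10 ALLOC][11-58 FREE]
Op 5: c = malloc(16) -> c = 11; heap: [0-10 ALLOC][11-26 ALLOC][27-58 FREE]
Op 6: b = realloc(b, 28) -> b = 27; heap: [0-10 FREE][11-26 ALLOC][27-54 ALLOC][55-58 FREE]
Op 7: free(c) -> (freed c); heap: [0-26 FREE][27-54 ALLOC][55-58 FREE]
malloc(4): first-fit scan over [0-26 FREE][27-54 ALLOC][55-58 FREE] -> 0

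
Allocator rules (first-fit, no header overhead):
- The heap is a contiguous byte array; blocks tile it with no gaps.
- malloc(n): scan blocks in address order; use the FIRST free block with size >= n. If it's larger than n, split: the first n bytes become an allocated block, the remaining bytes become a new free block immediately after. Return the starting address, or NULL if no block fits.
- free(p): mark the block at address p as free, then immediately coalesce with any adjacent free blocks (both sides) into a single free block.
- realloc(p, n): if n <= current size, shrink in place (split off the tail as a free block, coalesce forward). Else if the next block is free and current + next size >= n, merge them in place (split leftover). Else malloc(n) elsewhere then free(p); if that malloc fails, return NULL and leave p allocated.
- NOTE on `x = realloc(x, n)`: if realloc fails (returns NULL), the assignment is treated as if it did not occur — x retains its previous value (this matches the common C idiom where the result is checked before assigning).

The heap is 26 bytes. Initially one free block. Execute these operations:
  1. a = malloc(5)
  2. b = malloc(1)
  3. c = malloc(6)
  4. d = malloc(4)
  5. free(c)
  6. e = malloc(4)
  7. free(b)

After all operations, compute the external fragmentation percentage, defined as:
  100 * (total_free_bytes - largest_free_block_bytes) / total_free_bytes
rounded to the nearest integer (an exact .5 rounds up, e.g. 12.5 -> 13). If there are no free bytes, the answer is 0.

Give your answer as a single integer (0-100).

Answer: 23

Derivation:
Op 1: a = malloc(5) -> a = 0; heap: [0-4 ALLOC][5-25 FREE]
Op 2: b = malloc(1) -> b = 5; heap: [0-4 ALLOC][5-5 ALLOC][6-25 FREE]
Op 3: c = malloc(6) -> c = 6; heap: [0-4 ALLOC][5-5 ALLOC][6-11 ALLOC][12-25 FREE]
Op 4: d = malloc(4) -> d = 12; heap: [0-4 ALLOC][5-5 ALLOC][6-11 ALLOC][12-15 ALLOC][16-25 FREE]
Op 5: free(c) -> (freed c); heap: [0-4 ALLOC][5-5 ALLOC][6-11 FREE][12-15 ALLOC][16-25 FREE]
Op 6: e = malloc(4) -> e = 6; heap: [0-4 ALLOC][5-5 ALLOC][6-9 ALLOC][10-11 FREE][12-15 ALLOC][16-25 FREE]
Op 7: free(b) -> (freed b); heap: [0-4 ALLOC][5-5 FREE][6-9 ALLOC][10-11 FREE][12-15 ALLOC][16-25 FREE]
Free blocks: [1 2 10] total_free=13 largest=10 -> 100*(13-10)/13 = 300/13 ≈ 23.077 -> rounds to 23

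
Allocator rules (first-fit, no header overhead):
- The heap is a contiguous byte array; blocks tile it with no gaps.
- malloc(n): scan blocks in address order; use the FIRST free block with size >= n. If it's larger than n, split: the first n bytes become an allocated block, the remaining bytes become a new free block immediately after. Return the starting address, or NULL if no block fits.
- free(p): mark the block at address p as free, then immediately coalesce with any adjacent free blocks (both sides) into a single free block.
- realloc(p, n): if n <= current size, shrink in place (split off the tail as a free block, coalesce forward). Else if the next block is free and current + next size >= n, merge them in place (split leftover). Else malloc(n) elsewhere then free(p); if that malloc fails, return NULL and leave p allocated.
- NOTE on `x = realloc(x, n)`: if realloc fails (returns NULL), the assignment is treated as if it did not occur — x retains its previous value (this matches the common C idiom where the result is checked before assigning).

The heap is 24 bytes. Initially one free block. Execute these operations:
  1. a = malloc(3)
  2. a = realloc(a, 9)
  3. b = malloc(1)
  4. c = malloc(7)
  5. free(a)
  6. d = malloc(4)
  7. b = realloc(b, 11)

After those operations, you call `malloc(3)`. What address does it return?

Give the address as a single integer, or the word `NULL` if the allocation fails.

Op 1: a = malloc(3) -> a = 0; heap: [0-2 ALLOC][3-23 FREE]
Op 2: a = realloc(a, 9) -> a = 0; heap: [0-8 ALLOC][9-23 FREE]
Op 3: b = malloc(1) -> b = 9; heap: [0-8 ALLOC][9-9 ALLOC][10-23 FREE]
Op 4: c = malloc(7) -> c = 10; heap: [0-8 ALLOC][9-9 ALLOC][10-16 ALLOC][17-23 FREE]
Op 5: free(a) -> (freed a); heap: [0-8 FREE][9-9 ALLOC][10-16 ALLOC][17-23 FREE]
Op 6: d = malloc(4) -> d = 0; heap: [0-3 ALLOC][4-8 FREE][9-9 ALLOC][10-16 ALLOC][17-23 FREE]
Op 7: b = realloc(b, 11) -> NULL (b unchanged); heap: [0-3 ALLOC][4-8 FREE][9-9 ALLOC][10-16 ALLOC][17-23 FREE]
malloc(3): first-fit scan over [0-3 ALLOC][4-8 FREE][9-9 ALLOC][10-16 ALLOC][17-23 FREE] -> 4

Answer: 4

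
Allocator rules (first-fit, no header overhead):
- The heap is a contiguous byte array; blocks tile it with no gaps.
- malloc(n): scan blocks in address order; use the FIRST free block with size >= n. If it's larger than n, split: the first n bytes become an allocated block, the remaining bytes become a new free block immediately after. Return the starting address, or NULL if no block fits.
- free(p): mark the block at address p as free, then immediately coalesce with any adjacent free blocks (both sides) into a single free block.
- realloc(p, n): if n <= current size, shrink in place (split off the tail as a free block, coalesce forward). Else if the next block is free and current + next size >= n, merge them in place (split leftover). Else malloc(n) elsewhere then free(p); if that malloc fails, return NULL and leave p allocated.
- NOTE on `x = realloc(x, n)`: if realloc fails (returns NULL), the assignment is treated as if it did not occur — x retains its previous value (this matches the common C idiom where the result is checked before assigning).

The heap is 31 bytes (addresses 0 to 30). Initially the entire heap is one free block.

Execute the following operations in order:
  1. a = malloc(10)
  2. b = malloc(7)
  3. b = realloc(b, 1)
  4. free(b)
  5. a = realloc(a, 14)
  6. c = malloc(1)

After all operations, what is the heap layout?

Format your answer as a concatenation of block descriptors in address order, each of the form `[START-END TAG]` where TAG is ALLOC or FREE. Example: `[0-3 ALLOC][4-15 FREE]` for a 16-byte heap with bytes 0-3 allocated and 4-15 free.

Answer: [0-13 ALLOC][14-14 ALLOC][15-30 FREE]

Derivation:
Op 1: a = malloc(10) -> a = 0; heap: [0-9 ALLOC][10-30 FREE]
Op 2: b = malloc(7) -> b = 10; heap: [0-9 ALLOC][10-16 ALLOC][17-30 FREE]
Op 3: b = realloc(b, 1) -> b = 10; heap: [0-9 ALLOC][10-10 ALLOC][11-30 FREE]
Op 4: free(b) -> (freed b); heap: [0-9 ALLOC][10-30 FREE]
Op 5: a = realloc(a, 14) -> a = 0; heap: [0-13 ALLOC][14-30 FREE]
Op 6: c = malloc(1) -> c = 14; heap: [0-13 ALLOC][14-14 ALLOC][15-30 FREE]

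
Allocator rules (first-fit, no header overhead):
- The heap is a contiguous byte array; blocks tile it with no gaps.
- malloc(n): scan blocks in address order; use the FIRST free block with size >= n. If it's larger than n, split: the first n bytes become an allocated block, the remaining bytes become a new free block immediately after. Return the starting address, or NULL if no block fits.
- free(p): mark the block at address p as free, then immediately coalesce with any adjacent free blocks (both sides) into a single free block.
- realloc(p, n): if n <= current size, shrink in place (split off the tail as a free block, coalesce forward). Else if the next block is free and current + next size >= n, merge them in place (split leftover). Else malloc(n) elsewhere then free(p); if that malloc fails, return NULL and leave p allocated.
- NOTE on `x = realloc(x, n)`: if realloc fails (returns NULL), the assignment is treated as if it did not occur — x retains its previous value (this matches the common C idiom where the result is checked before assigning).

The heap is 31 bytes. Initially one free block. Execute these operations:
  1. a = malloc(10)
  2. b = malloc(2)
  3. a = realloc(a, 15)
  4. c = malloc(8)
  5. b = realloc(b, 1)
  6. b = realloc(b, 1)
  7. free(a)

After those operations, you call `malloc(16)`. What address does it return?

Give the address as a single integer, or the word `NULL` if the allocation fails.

Answer: 11

Derivation:
Op 1: a = malloc(10) -> a = 0; heap: [0-9 ALLOC][10-30 FREE]
Op 2: b = malloc(2) -> b = 10; heap: [0-9 ALLOC][10-11 ALLOC][12-30 FREE]
Op 3: a = realloc(a, 15) -> a = 12; heap: [0-9 FREE][10-11 ALLOC][12-26 ALLOC][27-30 FREE]
Op 4: c = malloc(8) -> c = 0; heap: [0-7 ALLOC][8-9 FREE][10-11 ALLOC][12-26 ALLOC][27-30 FREE]
Op 5: b = realloc(b, 1) -> b = 10; heap: [0-7 ALLOC][8-9 FREE][10-10 ALLOC][11-11 FREE][12-26 ALLOC][27-30 FREE]
Op 6: b = realloc(b, 1) -> b = 10; heap: [0-7 ALLOC][8-9 FREE][10-10 ALLOC][11-11 FREE][12-26 ALLOC][27-30 FREE]
Op 7: free(a) -> (freed a); heap: [0-7 ALLOC][8-9 FREE][10-10 ALLOC][11-30 FREE]
malloc(16): first-fit scan over [0-7 ALLOC][8-9 FREE][10-10 ALLOC][11-30 FREE] -> 11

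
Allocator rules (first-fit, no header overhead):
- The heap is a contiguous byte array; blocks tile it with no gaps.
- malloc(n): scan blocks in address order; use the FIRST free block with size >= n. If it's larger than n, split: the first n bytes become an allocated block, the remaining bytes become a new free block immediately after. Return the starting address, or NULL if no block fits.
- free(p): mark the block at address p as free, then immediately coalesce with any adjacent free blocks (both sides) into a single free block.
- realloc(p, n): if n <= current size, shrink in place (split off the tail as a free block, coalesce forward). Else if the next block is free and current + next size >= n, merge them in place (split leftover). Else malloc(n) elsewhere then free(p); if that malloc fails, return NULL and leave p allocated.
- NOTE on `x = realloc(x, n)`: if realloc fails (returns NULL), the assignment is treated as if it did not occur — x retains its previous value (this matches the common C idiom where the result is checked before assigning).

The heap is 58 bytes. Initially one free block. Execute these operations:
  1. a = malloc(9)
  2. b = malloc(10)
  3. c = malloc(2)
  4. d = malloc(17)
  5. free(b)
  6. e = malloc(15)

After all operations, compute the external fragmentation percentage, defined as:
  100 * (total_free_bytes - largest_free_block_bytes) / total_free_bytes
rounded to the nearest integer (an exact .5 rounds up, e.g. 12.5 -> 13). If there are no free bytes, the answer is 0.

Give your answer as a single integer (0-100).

Answer: 33

Derivation:
Op 1: a = malloc(9) -> a = 0; heap: [0-8 ALLOC][9-57 FREE]
Op 2: b = malloc(10) -> b = 9; heap: [0-8 ALLOC][9-18 ALLOC][19-57 FREE]
Op 3: c = malloc(2) -> c = 19; heap: [0-8 ALLOC][9-18 ALLOC][19-20 ALLOC][21-57 FREE]
Op 4: d = malloc(17) -> d = 21; heap: [0-8 ALLOC][9-18 ALLOC][19-20 ALLOC][21-37 ALLOC][38-57 FREE]
Op 5: free(b) -> (freed b); heap: [0-8 ALLOC][9-18 FREE][19-20 ALLOC][21-37 ALLOC][38-57 FREE]
Op 6: e = malloc(15) -> e = 38; heap: [0-8 ALLOC][9-18 FREE][19-20 ALLOC][21-37 ALLOC][38-52 ALLOC][53-57 FREE]
Free blocks: [10 5] total_free=15 largest=10 -> 100*(15-10)/15 = 500/15 ≈ 33.333 -> rounds to 33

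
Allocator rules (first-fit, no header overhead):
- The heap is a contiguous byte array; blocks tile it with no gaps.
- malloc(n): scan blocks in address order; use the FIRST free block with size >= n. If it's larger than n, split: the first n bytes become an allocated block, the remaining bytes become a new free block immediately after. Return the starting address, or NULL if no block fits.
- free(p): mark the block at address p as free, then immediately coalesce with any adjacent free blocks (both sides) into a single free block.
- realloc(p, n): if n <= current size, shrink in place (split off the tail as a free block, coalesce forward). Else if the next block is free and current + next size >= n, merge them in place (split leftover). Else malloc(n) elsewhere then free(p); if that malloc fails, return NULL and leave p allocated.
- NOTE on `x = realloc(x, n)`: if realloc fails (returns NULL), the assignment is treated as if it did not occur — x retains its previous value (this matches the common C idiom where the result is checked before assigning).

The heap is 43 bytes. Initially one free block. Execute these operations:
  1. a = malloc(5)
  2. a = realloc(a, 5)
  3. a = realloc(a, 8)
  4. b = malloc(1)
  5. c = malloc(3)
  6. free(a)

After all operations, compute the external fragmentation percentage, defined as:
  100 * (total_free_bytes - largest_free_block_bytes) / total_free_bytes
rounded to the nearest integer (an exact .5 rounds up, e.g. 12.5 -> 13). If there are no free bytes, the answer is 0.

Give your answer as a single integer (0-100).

Answer: 21

Derivation:
Op 1: a = malloc(5) -> a = 0; heap: [0-4 ALLOC][5-42 FREE]
Op 2: a = realloc(a, 5) -> a = 0; heap: [0-4 ALLOC][5-42 FREE]
Op 3: a = realloc(a, 8) -> a = 0; heap: [0-7 ALLOC][8-42 FREE]
Op 4: b = malloc(1) -> b = 8; heap: [0-7 ALLOC][8-8 ALLOC][9-42 FREE]
Op 5: c = malloc(3) -> c = 9; heap: [0-7 ALLOC][8-8 ALLOC][9-11 ALLOC][12-42 FREE]
Op 6: free(a) -> (freed a); heap: [0-7 FREE][8-8 ALLOC][9-11 ALLOC][12-42 FREE]
Free blocks: [8 31] total_free=39 largest=31 -> 100*(39-31)/39 = 800/39 ≈ 20.513 -> rounds to 21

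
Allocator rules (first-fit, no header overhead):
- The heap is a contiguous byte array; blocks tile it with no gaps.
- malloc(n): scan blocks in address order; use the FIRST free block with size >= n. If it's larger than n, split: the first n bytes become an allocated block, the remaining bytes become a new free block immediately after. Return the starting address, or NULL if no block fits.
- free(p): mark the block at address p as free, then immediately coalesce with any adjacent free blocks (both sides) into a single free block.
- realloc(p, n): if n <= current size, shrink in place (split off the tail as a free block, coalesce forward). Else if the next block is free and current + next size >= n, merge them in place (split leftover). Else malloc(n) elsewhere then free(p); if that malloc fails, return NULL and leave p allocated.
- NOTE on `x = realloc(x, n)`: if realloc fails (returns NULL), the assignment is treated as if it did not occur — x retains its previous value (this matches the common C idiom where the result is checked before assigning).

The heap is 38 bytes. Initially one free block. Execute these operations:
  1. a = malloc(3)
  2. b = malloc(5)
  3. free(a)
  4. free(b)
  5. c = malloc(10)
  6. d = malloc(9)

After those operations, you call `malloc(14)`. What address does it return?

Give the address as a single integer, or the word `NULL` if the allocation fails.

Answer: 19

Derivation:
Op 1: a = malloc(3) -> a = 0; heap: [0-2 ALLOC][3-37 FREE]
Op 2: b = malloc(5) -> b = 3; heap: [0-2 ALLOC][3-7 ALLOC][8-37 FREE]
Op 3: free(a) -> (freed a); heap: [0-2 FREE][3-7 ALLOC][8-37 FREE]
Op 4: free(b) -> (freed b); heap: [0-37 FREE]
Op 5: c = malloc(10) -> c = 0; heap: [0-9 ALLOC][10-37 FREE]
Op 6: d = malloc(9) -> d = 10; heap: [0-9 ALLOC][10-18 ALLOC][19-37 FREE]
malloc(14): first-fit scan over [0-9 ALLOC][10-18 ALLOC][19-37 FREE] -> 19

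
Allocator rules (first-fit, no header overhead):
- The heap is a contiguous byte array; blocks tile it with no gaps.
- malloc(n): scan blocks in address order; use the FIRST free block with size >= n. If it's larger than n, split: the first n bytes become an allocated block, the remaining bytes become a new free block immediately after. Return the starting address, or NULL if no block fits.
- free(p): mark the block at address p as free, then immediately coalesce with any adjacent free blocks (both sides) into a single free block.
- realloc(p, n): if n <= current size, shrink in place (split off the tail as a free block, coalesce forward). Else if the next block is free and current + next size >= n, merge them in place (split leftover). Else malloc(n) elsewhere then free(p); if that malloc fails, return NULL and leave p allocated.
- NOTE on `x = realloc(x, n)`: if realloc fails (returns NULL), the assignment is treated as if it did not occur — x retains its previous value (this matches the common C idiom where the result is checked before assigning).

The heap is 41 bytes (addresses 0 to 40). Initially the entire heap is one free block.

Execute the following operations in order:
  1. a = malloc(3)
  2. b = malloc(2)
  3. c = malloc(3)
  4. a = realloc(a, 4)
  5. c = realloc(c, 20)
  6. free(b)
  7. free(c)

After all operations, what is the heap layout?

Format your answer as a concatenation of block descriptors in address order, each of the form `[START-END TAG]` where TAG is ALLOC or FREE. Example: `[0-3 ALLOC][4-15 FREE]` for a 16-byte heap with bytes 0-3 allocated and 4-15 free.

Answer: [0-7 FREE][8-11 ALLOC][12-40 FREE]

Derivation:
Op 1: a = malloc(3) -> a = 0; heap: [0-2 ALLOC][3-40 FREE]
Op 2: b = malloc(2) -> b = 3; heap: [0-2 ALLOC][3-4 ALLOC][5-40 FREE]
Op 3: c = malloc(3) -> c = 5; heap: [0-2 ALLOC][3-4 ALLOC][5-7 ALLOC][8-40 FREE]
Op 4: a = realloc(a, 4) -> a = 8; heap: [0-2 FREE][3-4 ALLOC][5-7 ALLOC][8-11 ALLOC][12-40 FREE]
Op 5: c = realloc(c, 20) -> c = 12; heap: [0-2 FREE][3-4 ALLOC][5-7 FREE][8-11 ALLOC][12-31 ALLOC][32-40 FREE]
Op 6: free(b) -> (freed b); heap: [0-7 FREE][8-11 ALLOC][12-31 ALLOC][32-40 FREE]
Op 7: free(c) -> (freed c); heap: [0-7 FREE][8-11 ALLOC][12-40 FREE]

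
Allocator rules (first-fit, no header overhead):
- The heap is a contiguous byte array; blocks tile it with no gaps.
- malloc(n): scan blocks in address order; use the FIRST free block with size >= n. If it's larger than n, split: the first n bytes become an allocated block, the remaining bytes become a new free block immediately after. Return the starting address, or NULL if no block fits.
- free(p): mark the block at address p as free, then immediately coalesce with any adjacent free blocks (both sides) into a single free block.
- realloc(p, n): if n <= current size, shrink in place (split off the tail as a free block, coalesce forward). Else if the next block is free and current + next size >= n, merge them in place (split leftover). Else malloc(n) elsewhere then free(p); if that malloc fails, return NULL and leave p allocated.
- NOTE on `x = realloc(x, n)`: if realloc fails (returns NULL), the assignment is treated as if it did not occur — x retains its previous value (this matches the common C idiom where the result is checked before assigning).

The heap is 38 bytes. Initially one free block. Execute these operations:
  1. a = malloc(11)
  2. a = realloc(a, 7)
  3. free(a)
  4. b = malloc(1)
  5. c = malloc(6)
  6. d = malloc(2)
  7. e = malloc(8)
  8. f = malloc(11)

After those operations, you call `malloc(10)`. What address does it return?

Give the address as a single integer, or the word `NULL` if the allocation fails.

Answer: 28

Derivation:
Op 1: a = malloc(11) -> a = 0; heap: [0-10 ALLOC][11-37 FREE]
Op 2: a = realloc(a, 7) -> a = 0; heap: [0-6 ALLOC][7-37 FREE]
Op 3: free(a) -> (freed a); heap: [0-37 FREE]
Op 4: b = malloc(1) -> b = 0; heap: [0-0 ALLOC][1-37 FREE]
Op 5: c = malloc(6) -> c = 1; heap: [0-0 ALLOC][1-6 ALLOC][7-37 FREE]
Op 6: d = malloc(2) -> d = 7; heap: [0-0 ALLOC][1-6 ALLOC][7-8 ALLOC][9-37 FREE]
Op 7: e = malloc(8) -> e = 9; heap: [0-0 ALLOC][1-6 ALLOC][7-8 ALLOC][9-16 ALLOC][17-37 FREE]
Op 8: f = malloc(11) -> f = 17; heap: [0-0 ALLOC][1-6 ALLOC][7-8 ALLOC][9-16 ALLOC][17-27 ALLOC][28-37 FREE]
malloc(10): first-fit scan over [0-0 ALLOC][1-6 ALLOC][7-8 ALLOC][9-16 ALLOC][17-27 ALLOC][28-37 FREE] -> 28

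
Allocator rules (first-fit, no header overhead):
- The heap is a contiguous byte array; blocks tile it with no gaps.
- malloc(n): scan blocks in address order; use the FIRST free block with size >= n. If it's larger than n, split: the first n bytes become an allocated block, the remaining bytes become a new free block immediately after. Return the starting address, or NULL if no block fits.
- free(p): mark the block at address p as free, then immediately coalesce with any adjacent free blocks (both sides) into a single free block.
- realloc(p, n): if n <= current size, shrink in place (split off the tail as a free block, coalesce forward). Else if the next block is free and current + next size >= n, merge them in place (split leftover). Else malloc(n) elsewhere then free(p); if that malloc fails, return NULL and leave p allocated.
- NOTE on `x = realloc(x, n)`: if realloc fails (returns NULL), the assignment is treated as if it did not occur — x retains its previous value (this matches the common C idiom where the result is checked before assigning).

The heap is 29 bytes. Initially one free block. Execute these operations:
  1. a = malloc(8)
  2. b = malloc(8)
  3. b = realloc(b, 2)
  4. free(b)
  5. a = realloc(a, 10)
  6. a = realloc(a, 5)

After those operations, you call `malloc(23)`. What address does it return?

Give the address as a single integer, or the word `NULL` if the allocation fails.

Op 1: a = malloc(8) -> a = 0; heap: [0-7 ALLOC][8-28 FREE]
Op 2: b = malloc(8) -> b = 8; heap: [0-7 ALLOC][8-15 ALLOC][16-28 FREE]
Op 3: b = realloc(b, 2) -> b = 8; heap: [0-7 ALLOC][8-9 ALLOC][10-28 FREE]
Op 4: free(b) -> (freed b); heap: [0-7 ALLOC][8-28 FREE]
Op 5: a = realloc(a, 10) -> a = 0; heap: [0-9 ALLOC][10-28 FREE]
Op 6: a = realloc(a, 5) -> a = 0; heap: [0-4 ALLOC][5-28 FREE]
malloc(23): first-fit scan over [0-4 ALLOC][5-28 FREE] -> 5

Answer: 5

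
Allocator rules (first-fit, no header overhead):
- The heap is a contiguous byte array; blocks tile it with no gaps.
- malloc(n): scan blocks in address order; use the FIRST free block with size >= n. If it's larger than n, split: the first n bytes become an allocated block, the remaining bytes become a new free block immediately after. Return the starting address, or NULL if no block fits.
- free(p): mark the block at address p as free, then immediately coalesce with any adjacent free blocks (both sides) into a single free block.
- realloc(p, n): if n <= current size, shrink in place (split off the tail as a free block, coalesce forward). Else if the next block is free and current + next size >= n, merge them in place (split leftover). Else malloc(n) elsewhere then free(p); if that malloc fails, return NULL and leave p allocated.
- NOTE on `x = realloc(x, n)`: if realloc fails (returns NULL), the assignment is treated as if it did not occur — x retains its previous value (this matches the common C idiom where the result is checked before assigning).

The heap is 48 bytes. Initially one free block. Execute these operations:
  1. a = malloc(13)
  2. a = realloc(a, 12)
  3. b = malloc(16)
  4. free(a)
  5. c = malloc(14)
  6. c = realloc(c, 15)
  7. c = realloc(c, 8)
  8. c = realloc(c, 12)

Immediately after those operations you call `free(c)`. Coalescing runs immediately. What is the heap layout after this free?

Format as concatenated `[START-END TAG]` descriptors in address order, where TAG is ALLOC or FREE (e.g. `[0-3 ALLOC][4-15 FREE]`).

Answer: [0-11 FREE][12-27 ALLOC][28-47 FREE]

Derivation:
Op 1: a = malloc(13) -> a = 0; heap: [0-12 ALLOC][13-47 FREE]
Op 2: a = realloc(a, 12) -> a = 0; heap: [0-11 ALLOC][12-47 FREE]
Op 3: b = malloc(16) -> b = 12; heap: [0-11 ALLOC][12-27 ALLOC][28-47 FREE]
Op 4: free(a) -> (freed a); heap: [0-11 FREE][12-27 ALLOC][28-47 FREE]
Op 5: c = malloc(14) -> c = 28; heap: [0-11 FREE][12-27 ALLOC][28-41 ALLOC][42-47 FREE]
Op 6: c = realloc(c, 15) -> c = 28; heap: [0-11 FREE][12-27 ALLOC][28-42 ALLOC][43-47 FREE]
Op 7: c = realloc(c, 8) -> c = 28; heap: [0-11 FREE][12-27 ALLOC][28-35 ALLOC][36-47 FREE]
Op 8: c = realloc(c, 12) -> c = 28; heap: [0-11 FREE][12-27 ALLOC][28-39 ALLOC][40-47 FREE]
free(c): c = 28 -> block [28-39 ALLOC]; mark free, coalesce with adjacent free neighbors -> [0-11 FREE][12-27 ALLOC][28-47 FREE]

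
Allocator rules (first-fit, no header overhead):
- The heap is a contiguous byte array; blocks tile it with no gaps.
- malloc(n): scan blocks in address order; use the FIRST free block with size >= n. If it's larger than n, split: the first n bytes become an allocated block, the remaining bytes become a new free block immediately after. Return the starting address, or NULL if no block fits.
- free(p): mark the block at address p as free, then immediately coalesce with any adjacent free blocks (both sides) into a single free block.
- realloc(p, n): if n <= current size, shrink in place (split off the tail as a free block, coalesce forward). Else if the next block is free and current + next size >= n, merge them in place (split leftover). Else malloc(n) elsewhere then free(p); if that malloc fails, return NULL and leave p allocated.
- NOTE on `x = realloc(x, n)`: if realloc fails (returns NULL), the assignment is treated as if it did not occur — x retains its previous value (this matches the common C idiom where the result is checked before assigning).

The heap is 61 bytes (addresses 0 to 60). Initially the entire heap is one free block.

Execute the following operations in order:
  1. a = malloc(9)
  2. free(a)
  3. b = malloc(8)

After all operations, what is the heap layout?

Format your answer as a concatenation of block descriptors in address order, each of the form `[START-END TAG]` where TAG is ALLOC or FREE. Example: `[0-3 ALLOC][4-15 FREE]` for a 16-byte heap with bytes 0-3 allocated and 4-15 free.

Op 1: a = malloc(9) -> a = 0; heap: [0-8 ALLOC][9-60 FREE]
Op 2: free(a) -> (freed a); heap: [0-60 FREE]
Op 3: b = malloc(8) -> b = 0; heap: [0-7 ALLOC][8-60 FREE]

Answer: [0-7 ALLOC][8-60 FREE]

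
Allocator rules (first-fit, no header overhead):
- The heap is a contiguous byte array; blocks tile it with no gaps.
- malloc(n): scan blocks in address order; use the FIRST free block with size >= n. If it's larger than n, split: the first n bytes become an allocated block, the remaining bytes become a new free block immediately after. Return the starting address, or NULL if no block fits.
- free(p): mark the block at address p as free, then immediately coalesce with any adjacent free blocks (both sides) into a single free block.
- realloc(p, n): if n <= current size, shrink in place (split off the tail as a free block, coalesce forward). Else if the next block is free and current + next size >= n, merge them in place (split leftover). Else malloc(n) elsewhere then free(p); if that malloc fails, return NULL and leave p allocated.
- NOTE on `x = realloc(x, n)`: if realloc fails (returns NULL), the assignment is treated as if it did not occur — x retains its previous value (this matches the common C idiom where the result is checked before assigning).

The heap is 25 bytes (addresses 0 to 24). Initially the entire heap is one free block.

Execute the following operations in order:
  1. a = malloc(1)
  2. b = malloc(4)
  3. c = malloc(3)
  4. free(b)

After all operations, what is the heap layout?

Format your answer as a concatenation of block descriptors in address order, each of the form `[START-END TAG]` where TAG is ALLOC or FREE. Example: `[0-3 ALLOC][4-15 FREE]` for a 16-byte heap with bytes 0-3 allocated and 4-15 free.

Answer: [0-0 ALLOC][1-4 FREE][5-7 ALLOC][8-24 FREE]

Derivation:
Op 1: a = malloc(1) -> a = 0; heap: [0-0 ALLOC][1-24 FREE]
Op 2: b = malloc(4) -> b = 1; heap: [0-0 ALLOC][1-4 ALLOC][5-24 FREE]
Op 3: c = malloc(3) -> c = 5; heap: [0-0 ALLOC][1-4 ALLOC][5-7 ALLOC][8-24 FREE]
Op 4: free(b) -> (freed b); heap: [0-0 ALLOC][1-4 FREE][5-7 ALLOC][8-24 FREE]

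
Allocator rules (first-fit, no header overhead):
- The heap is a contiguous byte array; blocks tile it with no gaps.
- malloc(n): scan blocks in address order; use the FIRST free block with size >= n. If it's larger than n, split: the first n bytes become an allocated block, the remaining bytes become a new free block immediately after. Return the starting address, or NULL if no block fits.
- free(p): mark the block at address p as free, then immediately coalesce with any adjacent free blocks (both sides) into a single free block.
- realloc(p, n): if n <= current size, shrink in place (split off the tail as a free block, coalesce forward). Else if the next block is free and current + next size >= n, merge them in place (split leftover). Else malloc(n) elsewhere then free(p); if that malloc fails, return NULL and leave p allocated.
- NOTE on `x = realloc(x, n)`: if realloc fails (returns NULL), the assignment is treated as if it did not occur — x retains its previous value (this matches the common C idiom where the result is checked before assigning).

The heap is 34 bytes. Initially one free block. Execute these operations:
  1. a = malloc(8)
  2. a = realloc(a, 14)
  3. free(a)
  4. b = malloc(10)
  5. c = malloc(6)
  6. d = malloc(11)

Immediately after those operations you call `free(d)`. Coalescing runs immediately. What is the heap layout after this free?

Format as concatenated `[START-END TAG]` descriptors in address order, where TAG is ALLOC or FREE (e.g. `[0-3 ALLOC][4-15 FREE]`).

Answer: [0-9 ALLOC][10-15 ALLOC][16-33 FREE]

Derivation:
Op 1: a = malloc(8) -> a = 0; heap: [0-7 ALLOC][8-33 FREE]
Op 2: a = realloc(a, 14) -> a = 0; heap: [0-13 ALLOC][14-33 FREE]
Op 3: free(a) -> (freed a); heap: [0-33 FREE]
Op 4: b = malloc(10) -> b = 0; heap: [0-9 ALLOC][10-33 FREE]
Op 5: c = malloc(6) -> c = 10; heap: [0-9 ALLOC][10-15 ALLOC][16-33 FREE]
Op 6: d = malloc(11) -> d = 16; heap: [0-9 ALLOC][10-15 ALLOC][16-26 ALLOC][27-33 FREE]
free(d): d = 16 -> block [16-26 ALLOC]; mark free, coalesce with adjacent free neighbors -> [0-9 ALLOC][10-15 ALLOC][16-33 FREE]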